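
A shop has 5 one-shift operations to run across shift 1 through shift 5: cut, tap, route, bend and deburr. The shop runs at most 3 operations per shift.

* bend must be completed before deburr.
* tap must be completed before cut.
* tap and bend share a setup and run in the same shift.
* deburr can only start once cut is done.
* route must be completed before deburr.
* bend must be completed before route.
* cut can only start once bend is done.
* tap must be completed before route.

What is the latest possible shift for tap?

Downstream work caps tap at shift 3.
tap at shift 3 is achievable: deburr=shift 5; cut=shift 4; bend=shift 3; tap=shift 3; route=shift 4.

shift 3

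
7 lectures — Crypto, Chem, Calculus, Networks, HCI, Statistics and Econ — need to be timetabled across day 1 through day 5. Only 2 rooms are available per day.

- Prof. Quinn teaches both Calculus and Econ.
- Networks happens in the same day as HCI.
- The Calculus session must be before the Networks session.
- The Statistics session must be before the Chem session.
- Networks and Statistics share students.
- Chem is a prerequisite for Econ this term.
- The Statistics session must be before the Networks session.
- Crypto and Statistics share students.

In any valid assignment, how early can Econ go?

Precedence pushes Econ to at least day 3.
Econ at day 3 is achievable: Networks=day 4; HCI=day 4; Calculus=day 1; Econ=day 3; Chem=day 2; Crypto=day 2; Statistics=day 1.

day 3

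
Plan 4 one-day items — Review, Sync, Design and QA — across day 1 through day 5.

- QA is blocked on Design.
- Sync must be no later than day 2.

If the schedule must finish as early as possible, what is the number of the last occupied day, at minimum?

The precedence chain requires at least 2 distinct days.
2 works (last occupied day: day 2): for example QA=day 2; Design=day 1; Sync=day 1; Review=day 1.

2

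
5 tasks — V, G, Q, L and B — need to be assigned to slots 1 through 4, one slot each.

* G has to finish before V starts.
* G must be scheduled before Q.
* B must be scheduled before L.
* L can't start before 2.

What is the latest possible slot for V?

4

Precedence pushes V to at least 2.
V at 4 is achievable: V=4; Q=2; L=2; G=1; B=1.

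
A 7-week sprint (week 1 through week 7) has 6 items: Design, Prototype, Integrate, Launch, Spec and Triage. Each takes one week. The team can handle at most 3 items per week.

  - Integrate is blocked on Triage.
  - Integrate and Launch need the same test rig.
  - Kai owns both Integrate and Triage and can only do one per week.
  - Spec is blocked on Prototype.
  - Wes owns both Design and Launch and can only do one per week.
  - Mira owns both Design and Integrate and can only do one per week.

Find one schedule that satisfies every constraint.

Launch in week 3, Design in week 1, Spec in week 2, Prototype in week 1, Triage in week 1, Integrate in week 2

Checking: Prototype(week 1) before Spec(week 2); Triage(week 1) before Integrate(week 2); Design(week 1) != Integrate(week 2); Design(week 1) != Launch(week 3); Integrate(week 2) != Triage(week 1); Integrate(week 2) != Launch(week 3); max 3 per week (cap 3).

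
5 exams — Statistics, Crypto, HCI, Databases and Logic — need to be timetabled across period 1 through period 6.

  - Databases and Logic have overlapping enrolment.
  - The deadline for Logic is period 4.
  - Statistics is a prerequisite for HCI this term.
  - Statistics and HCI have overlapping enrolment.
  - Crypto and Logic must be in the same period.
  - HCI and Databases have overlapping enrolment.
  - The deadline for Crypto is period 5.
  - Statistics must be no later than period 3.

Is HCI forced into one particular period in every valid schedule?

HCI can be period 2 (e.g. Databases -> period 3; Crypto -> period 1; Statistics -> period 1; Logic -> period 1; HCI -> period 2) or period 3 (e.g. HCI in period 3; Databases in period 2; Statistics in period 1; Logic in period 1; Crypto in period 1).

No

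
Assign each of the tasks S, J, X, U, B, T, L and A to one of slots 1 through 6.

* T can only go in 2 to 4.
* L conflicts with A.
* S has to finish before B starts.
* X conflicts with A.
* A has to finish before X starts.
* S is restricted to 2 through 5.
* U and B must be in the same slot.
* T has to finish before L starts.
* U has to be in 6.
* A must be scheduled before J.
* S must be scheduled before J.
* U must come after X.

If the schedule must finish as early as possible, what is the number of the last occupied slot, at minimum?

slot 6

The precedence chain requires at least 3 distinct slots.
U can't be placed before 6, so the schedule must run through at least slot 6.
6 works (last occupied slot: 6): for example S -> 2; U -> 6; J -> 3; X -> 2; T -> 2; A -> 1; B -> 6; L -> 3.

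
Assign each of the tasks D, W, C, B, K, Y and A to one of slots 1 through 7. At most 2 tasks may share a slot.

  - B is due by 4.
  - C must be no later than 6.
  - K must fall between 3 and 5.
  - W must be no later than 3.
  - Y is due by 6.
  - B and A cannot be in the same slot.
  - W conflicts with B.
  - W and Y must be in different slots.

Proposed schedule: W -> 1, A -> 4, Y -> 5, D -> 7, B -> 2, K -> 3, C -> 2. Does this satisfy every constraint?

W conflicts with B — holds.
K must fall between 3 and 5 — holds.
W and Y must be in different slots — holds.
B is due by 4 — holds.
W must be no later than 3 — holds.
At most 2 tasks may share a slot — holds.
C must be no later than 6 — holds.
Y is due by 6 — holds.
B and A cannot be in the same slot — holds.

Yes, all constraints hold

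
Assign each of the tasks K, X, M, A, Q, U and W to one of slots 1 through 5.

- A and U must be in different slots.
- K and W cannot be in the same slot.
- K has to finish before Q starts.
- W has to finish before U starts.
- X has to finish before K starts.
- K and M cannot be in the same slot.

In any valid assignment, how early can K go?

2

Precedence pushes K to at least 2; downstream work caps K at 4.
K at 2 is achievable: Q=3, A=1, M=1, X=1, U=2, W=1, K=2.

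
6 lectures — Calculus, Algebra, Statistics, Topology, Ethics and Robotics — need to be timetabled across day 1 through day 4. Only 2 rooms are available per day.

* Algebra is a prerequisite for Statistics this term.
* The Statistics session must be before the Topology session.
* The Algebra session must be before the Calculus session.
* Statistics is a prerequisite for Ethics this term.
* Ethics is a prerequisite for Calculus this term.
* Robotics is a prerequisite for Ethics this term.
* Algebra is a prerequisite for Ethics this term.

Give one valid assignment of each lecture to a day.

Topology=day 3, Calculus=day 4, Algebra=day 1, Ethics=day 3, Statistics=day 2, Robotics=day 1

Checking: Algebra(day 1) before Calculus(day 4); Algebra(day 1) before Statistics(day 2); Algebra(day 1) before Ethics(day 3); Ethics(day 3) before Calculus(day 4); Statistics(day 2) before Topology(day 3); Robotics(day 1) before Ethics(day 3); Statistics(day 2) before Ethics(day 3); max 2 per day (cap 2).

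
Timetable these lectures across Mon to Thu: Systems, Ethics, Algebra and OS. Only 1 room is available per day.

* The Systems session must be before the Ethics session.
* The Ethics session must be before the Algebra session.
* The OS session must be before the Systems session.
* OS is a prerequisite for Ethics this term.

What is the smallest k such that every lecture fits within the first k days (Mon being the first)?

The precedence chain requires at least 4 distinct days.
With at most 1 per day and 4 lectures, at least 4 days are needed.
4 works (last occupied day: Thu): for example Ethics in Wed, Systems in Tue, Algebra in Thu, OS in Mon.

4 days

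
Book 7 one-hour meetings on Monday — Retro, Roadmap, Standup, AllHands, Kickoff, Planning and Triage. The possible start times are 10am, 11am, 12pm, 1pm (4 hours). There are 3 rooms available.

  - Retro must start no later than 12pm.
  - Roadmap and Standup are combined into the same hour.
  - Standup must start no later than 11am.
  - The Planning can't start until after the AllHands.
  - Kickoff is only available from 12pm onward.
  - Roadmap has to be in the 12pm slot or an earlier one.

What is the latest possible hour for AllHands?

12pm

Downstream work caps AllHands at 12pm.
AllHands at 12pm is achievable: Kickoff=12pm, AllHands=12pm, Planning=1pm, Triage=11am, Retro=10am, Standup=10am, Roadmap=10am.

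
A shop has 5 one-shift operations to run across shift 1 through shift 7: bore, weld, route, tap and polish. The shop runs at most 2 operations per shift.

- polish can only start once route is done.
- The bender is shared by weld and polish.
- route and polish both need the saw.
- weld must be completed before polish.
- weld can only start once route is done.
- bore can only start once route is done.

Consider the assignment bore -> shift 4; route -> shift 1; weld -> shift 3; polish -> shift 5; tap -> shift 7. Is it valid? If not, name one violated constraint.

Valid

route and polish both need the saw — holds.
The shop runs at most 2 operations per shift — holds.
weld must be completed before polish — holds.
weld can only start once route is done — holds.
The bender is shared by weld and polish — holds.
polish can only start once route is done — holds.
bore can only start once route is done — holds.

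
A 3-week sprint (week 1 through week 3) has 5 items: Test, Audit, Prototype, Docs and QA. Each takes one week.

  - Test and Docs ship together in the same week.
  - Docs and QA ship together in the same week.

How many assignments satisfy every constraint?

27

Splitting on Test: it can be week 1 (9), week 2 (9), week 3 (9). Listing each branch's schedules as (Audit, Prototype, Docs, QA) by week number:
Test=week 1: (1,1,1,1) (1,2,1,1) (1,3,1,1) (2,1,1,1) (2,2,1,1) (2,3,1,1) (3,1,1,1) (3,2,1,1) (3,3,1,1) — 9.
Test=week 2: (1,1,2,2) (1,2,2,2) (1,3,2,2) (2,1,2,2) (2,2,2,2) (2,3,2,2) (3,1,2,2) (3,2,2,2) (3,3,2,2) — 9.
Test=week 3: (1,1,3,3) (1,2,3,3) (1,3,3,3) (2,1,3,3) (2,2,3,3) (2,3,3,3) (3,1,3,3) (3,2,3,3) (3,3,3,3) — 9.
Summing: 9 + 9 + 9 = 27.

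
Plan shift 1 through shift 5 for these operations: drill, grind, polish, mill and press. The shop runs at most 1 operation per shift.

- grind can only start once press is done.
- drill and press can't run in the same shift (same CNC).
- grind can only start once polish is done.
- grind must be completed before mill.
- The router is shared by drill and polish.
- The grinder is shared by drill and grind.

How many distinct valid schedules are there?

10

Splitting on drill: it can be shift 1 (2), shift 2 (2), shift 3 (2), shift 4 (2), shift 5 (2). Listing each branch's schedules as (grind, polish, mill, press) by shift number:
drill=shift 1: (4,2,5,3) (4,3,5,2) — 2.
drill=shift 2: (4,1,5,3) (4,3,5,1) — 2.
drill=shift 3: (4,1,5,2) (4,2,5,1) — 2.
drill=shift 4: (3,1,5,2) (3,2,5,1) — 2.
drill=shift 5: (3,1,4,2) (3,2,4,1) — 2.
Summing: 2 + 2 + 2 + 2 + 2 = 10.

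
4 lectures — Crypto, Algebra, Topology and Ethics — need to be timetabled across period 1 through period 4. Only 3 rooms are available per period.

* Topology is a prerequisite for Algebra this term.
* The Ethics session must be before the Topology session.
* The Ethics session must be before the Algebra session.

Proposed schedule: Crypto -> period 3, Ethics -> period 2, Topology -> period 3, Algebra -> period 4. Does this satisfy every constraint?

The Ethics session must be before the Algebra session — holds.
The Ethics session must be before the Topology session — holds.
Only 3 rooms are available per period — holds.
Topology is a prerequisite for Algebra this term — holds.

Yes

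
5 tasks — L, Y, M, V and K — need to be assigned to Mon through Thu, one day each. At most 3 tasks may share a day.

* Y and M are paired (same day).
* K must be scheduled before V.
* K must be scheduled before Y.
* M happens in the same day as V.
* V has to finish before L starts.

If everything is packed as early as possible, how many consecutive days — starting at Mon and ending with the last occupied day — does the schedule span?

3

The precedence chain requires at least 3 distinct days.
With at most 3 per day and 5 tasks, at least 2 days are needed.
3 works (last occupied day: Wed): for example L -> Wed, K -> Mon, M -> Tue, V -> Tue, Y -> Tue.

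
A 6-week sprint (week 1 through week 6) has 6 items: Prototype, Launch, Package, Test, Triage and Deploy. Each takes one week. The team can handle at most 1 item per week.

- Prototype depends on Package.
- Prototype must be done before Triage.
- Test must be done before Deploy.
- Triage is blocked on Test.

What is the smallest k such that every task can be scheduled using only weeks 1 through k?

The precedence chain requires at least 3 distinct weeks.
With at most 1 per week and 6 tasks, at least 6 weeks are needed.
6 works (last occupied week: week 6): for example Deploy=week 5; Prototype=week 2; Triage=week 4; Test=week 3; Package=week 1; Launch=week 6.

6 weeks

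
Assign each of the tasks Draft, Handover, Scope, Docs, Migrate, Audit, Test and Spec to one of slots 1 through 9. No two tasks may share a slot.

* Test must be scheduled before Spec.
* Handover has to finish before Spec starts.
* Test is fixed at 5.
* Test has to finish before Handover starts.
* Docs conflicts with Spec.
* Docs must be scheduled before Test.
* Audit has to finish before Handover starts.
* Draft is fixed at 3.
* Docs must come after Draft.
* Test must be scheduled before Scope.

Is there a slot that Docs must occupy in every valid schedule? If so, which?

Draft is fixed at 3 and must come before Docs, so Docs is at least 4.
Test is fixed at 5 and must come after Docs, so Docs is at most 4.
So Docs must be 4.

4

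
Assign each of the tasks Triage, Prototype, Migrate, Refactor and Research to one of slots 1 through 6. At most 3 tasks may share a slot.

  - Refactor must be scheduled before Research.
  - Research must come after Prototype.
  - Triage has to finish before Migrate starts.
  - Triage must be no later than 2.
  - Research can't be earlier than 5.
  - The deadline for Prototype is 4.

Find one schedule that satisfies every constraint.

Refactor in 1; Triage in 1; Research in 5; Prototype in 1; Migrate in 2

Checking: Refactor(1) before Research(5); Triage(1) before Migrate(2); Prototype(1) before Research(5); Prototype=1 in [1,4]; Research=5 in [5,6]; Triage=1 in [1,2]; max 3 per slot (cap 3).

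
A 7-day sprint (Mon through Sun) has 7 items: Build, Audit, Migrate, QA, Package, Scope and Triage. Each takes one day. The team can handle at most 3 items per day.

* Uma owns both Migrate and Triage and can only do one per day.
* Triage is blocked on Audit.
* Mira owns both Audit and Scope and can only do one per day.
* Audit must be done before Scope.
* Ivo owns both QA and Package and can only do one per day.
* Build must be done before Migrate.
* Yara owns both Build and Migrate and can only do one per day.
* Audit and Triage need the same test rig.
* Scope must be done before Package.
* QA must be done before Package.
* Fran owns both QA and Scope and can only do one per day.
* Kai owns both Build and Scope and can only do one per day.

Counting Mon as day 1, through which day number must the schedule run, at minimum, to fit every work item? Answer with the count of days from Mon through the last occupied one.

3

The precedence chain requires at least 3 distinct days.
With at most 3 per day and 7 work items, at least 3 days are needed.
3 works (last occupied day: Wed): for example QA=Mon; Build=Mon; Package=Wed; Migrate=Tue; Scope=Tue; Audit=Mon; Triage=Wed.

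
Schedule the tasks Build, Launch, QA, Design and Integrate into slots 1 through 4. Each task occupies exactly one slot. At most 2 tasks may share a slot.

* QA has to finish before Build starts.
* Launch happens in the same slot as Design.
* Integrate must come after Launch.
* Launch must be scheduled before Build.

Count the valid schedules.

Splitting on Build: it can be 3 (5), 4 (12). Listing each branch's schedules as (Launch, QA, Design, Integrate):
Build=3: (1,2,1,2) (1,2,1,3) (1,2,1,4) (2,1,2,3) (2,1,2,4) — 5.
Build=4: (1,2,1,2) (1,2,1,3) (1,2,1,4) (1,3,1,2) (1,3,1,3) (1,3,1,4) (2,1,2,3) (2,1,2,4) (2,3,2,3) (2,3,2,4) (3,1,3,4) (3,2,3,4) — 12.
Summing: 5 + 12 = 17.

17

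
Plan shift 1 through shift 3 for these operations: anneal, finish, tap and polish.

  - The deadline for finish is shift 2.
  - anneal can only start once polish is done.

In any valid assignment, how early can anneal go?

shift 2

Precedence pushes anneal to at least shift 2.
anneal at shift 2 is achievable: polish -> shift 1; tap -> shift 1; finish -> shift 1; anneal -> shift 2.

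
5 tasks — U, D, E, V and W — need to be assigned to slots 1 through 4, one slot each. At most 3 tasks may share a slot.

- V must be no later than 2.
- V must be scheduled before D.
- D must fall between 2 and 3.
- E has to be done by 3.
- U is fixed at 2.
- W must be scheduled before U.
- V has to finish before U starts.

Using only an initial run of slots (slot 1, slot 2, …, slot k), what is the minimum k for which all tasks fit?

The precedence chain requires at least 2 distinct slots.
With at most 3 per slot and 5 tasks, at least 2 slots are needed.
2 works (last occupied slot: 2): for example U in 2; E in 1; W in 1; D in 2; V in 1.

2 slots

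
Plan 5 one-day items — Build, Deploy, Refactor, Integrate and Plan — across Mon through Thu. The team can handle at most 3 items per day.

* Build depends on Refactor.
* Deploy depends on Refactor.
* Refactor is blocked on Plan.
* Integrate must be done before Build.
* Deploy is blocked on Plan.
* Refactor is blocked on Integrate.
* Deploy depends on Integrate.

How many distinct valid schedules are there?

8

Splitting on Build: it can be Wed (2), Thu (6). Listing each branch's schedules as (Deploy, Refactor, Integrate, Plan):
Build=Wed: (Wed,Tue,Mon,Mon) (Thu,Tue,Mon,Mon) — 2.
Build=Thu: (Wed,Tue,Mon,Mon) (Thu,Tue,Mon,Mon) (Thu,Wed,Mon,Mon) (Thu,Wed,Mon,Tue) (Thu,Wed,Tue,Mon) (Thu,Wed,Tue,Tue) — 6.
Summing: 2 + 6 = 8.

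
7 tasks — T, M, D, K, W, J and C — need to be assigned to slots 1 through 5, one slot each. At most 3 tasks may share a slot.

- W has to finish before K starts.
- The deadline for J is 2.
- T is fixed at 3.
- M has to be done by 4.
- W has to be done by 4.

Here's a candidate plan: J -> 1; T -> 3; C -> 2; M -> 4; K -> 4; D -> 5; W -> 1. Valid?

Yes, all constraints hold

At most 3 tasks may share a slot — holds.
T is fixed at 3 — holds.
W has to be done by 4 — holds.
The deadline for J is 2 — holds.
W has to finish before K starts — holds.
M has to be done by 4 — holds.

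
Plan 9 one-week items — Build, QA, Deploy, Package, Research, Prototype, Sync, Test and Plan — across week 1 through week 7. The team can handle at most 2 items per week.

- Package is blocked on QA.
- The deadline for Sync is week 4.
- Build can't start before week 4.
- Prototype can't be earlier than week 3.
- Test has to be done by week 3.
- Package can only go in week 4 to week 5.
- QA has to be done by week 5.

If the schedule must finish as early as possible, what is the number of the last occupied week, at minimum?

The precedence chain requires at least 2 distinct weeks.
With at most 2 per week and 9 work items, at least 5 weeks are needed.
Build can't be placed before week 4, so the schedule must run through at least week 4.
5 works (last occupied week: week 5): for example Prototype=week 3; QA=week 2; Package=week 4; Plan=week 5; Build=week 4; Sync=week 1; Deploy=week 2; Research=week 3; Test=week 1.

week 5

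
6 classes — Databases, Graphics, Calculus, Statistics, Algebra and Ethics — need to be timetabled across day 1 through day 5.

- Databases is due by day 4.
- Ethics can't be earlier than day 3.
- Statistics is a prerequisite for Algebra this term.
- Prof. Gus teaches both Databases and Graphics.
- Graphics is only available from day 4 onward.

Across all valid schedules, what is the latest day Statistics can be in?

day 4

Downstream work caps Statistics at day 4.
Statistics at day 4 is achievable: Calculus -> day 1, Statistics -> day 4, Algebra -> day 5, Databases -> day 1, Graphics -> day 4, Ethics -> day 3.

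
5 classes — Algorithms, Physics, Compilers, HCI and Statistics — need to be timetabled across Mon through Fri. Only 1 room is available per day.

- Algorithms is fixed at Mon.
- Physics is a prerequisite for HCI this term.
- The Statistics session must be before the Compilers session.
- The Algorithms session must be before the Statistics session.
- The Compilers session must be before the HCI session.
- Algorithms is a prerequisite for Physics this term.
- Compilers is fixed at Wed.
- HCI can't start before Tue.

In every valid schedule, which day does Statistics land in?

Algorithms is fixed at Mon and must come before Statistics, so Statistics is at least Tue.
Compilers is fixed at Wed and must come after Statistics, so Statistics is at most Tue.
So Statistics must be Tue.

Tue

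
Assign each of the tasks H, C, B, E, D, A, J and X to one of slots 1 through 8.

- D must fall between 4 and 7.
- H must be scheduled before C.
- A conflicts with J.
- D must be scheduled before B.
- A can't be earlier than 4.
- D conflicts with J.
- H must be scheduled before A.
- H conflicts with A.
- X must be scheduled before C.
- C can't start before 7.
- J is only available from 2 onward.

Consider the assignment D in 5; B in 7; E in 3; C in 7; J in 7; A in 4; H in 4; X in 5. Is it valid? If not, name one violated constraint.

H must be scheduled before C — holds.
H conflicts with A — violated.
A can't be earlier than 4 — holds.
X must be scheduled before C — holds.
D must fall between 4 and 7 — holds.
D conflicts with J — holds.
A conflicts with J — holds.
C can't start before 7 — holds.
D must be scheduled before B — holds.
H must be scheduled before A — violated.
J is only available from 2 onward — holds.

No. H conflicts with A is not satisfied.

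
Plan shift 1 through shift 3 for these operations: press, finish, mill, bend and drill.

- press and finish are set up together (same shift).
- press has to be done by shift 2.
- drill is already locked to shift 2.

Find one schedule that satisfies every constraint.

bend=shift 1; press=shift 1; mill=shift 1; drill=shift 2; finish=shift 1

Checking: press = finish = shift 1; drill=shift 2 in [shift 2,shift 2]; press=shift 1 in [shift 1,shift 2].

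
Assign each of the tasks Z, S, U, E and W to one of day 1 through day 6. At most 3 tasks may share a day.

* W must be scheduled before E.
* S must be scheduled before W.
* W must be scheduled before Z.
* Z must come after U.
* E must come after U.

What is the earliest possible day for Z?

day 3

Precedence pushes Z to at least day 3.
Z at day 3 is achievable: E -> day 3; U -> day 1; Z -> day 3; S -> day 1; W -> day 2.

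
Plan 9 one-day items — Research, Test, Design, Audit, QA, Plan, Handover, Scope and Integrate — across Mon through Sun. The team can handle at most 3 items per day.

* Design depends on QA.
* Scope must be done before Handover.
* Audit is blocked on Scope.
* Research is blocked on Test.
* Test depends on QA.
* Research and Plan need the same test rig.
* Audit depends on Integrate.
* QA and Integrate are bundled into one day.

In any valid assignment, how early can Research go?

Precedence pushes Research to at least Wed.
Research at Wed is achievable: Design -> Tue; Handover -> Wed; Integrate -> Mon; Research -> Wed; QA -> Mon; Test -> Tue; Audit -> Tue; Scope -> Mon; Plan -> Thu.

Wed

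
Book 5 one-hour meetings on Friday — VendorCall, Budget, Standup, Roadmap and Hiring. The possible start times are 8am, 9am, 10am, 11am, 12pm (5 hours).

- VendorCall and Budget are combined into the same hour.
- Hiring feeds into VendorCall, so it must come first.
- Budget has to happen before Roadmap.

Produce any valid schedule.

VendorCall in 9am; Budget in 9am; Standup in 8am; Hiring in 8am; Roadmap in 10am

Checking: Budget(9am) before Roadmap(10am); Hiring(8am) before VendorCall(9am); VendorCall = Budget = 9am.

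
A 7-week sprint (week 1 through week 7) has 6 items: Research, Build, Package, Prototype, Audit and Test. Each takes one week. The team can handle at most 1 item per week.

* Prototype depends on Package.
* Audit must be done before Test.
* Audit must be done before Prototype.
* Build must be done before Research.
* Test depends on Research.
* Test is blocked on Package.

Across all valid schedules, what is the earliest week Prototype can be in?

week 3

Precedence pushes Prototype to at least week 2.
Prototype at week 3 is achievable: Test=week 6, Package=week 1, Build=week 4, Research=week 5, Audit=week 2, Prototype=week 3.
Nothing earlier works — the capacity limit rule out every week before week 3.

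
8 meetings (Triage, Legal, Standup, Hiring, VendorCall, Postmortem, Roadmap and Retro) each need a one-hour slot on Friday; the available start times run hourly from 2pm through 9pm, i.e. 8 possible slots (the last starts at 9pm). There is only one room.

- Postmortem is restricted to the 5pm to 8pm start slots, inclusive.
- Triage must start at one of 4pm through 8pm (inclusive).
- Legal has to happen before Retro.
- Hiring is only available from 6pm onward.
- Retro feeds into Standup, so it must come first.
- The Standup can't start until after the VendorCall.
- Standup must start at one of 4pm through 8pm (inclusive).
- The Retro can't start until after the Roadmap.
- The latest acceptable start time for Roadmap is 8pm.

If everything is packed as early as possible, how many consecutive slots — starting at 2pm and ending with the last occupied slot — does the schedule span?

The precedence chain requires at least 3 distinct slots.
With at most 1 per slot and 8 meetings, at least 8 slots are needed.
Hiring can't be placed before 6pm — that is slot 5 counting from 2pm — so the schedule must run through at least 5 slots.
8 works (last occupied slot: 9pm): for example Triage=8pm, VendorCall=6pm, Roadmap=2pm, Standup=7pm, Legal=3pm, Postmortem=5pm, Hiring=9pm, Retro=4pm.

8 slots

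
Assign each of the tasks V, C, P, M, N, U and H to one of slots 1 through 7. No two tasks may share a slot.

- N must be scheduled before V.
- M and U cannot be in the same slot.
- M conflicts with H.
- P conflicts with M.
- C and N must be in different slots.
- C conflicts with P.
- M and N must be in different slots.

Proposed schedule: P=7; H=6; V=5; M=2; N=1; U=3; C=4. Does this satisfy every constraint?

N must be scheduled before V — holds.
C and N must be in different slots — holds.
No two tasks may share a slot — holds.
P conflicts with M — holds.
C conflicts with P — holds.
M and N must be in different slots — holds.
M and U cannot be in the same slot — holds.
M conflicts with H — holds.

Yes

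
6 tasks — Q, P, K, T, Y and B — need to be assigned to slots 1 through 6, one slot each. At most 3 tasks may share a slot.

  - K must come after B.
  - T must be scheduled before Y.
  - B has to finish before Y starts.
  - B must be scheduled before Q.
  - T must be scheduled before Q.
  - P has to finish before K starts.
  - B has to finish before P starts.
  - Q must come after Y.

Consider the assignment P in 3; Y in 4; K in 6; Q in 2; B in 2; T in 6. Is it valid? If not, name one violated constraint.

No — it violates: T must be scheduled before Q

Q must come after Y — violated.
T must be scheduled before Q — violated.
P has to finish before K starts — holds.
B has to finish before P starts — holds.
B has to finish before Y starts — holds.
B must be scheduled before Q — violated.
K must come after B — holds.
T must be scheduled before Y — violated.
At most 3 tasks may share a slot — holds.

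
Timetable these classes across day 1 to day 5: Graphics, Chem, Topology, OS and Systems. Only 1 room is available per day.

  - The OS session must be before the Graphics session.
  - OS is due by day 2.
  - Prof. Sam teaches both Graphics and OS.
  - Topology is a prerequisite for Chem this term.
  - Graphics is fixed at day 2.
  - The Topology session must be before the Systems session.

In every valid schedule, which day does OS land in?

day 1

OS's window is day 1–day 2.
Graphics is fixed at day 2, and OS can't share a day with Graphics.
So OS must be day 1.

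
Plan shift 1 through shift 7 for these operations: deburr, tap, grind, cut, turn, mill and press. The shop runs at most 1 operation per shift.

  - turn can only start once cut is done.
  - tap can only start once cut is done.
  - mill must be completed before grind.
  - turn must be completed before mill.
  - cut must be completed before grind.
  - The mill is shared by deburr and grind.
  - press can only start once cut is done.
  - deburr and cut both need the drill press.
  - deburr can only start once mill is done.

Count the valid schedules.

Splitting on deburr: it can be shift 4 (6), shift 5 (14), shift 6 (20), shift 7 (20). Listing each branch's schedules as (tap, grind, cut, turn, mill, press) by shift number:
deburr=shift 4: (5,6,1,2,3,7) (5,7,1,2,3,6) (6,5,1,2,3,7) (6,7,1,2,3,5) (7,5,1,2,3,6) (7,6,1,2,3,5) — 6.
deburr=shift 5: (2,6,1,3,4,7) (2,7,1,3,4,6) (3,6,1,2,4,7) (3,7,1,2,4,6) (4,6,1,2,3,7) (4,7,1,2,3,6) (6,4,1,2,3,7) (6,7,1,2,3,4) (6,7,1,2,4,3) (6,7,1,3,4,2) (7,4,1,2,3,6) (7,6,1,2,3,4) (7,6,1,2,4,3) (7,6,1,3,4,2) — 14.
deburr=shift 6: (2,5,1,3,4,7) (2,7,1,3,4,5) (2,7,1,3,5,4) (2,7,1,4,5,3) (3,5,1,2,4,7) (3,7,1,2,4,5) (3,7,1,2,5,4) (3,7,1,4,5,2) (4,5,1,2,3,7) (4,7,1,2,3,5) (4,7,1,2,5,3) (4,7,1,3,5,2) (5,4,1,2,3,7) (5,7,1,2,3,4) (5,7,1,2,4,3) (5,7,1,3,4,2) (7,4,1,2,3,5) (7,5,1,2,3,4) (7,5,1,2,4,3) (7,5,1,3,4,2) — 20.
deburr=shift 7: (2,5,1,3,4,6) (2,6,1,3,4,5) (2,6,1,3,5,4) (2,6,1,4,5,3) (3,5,1,2,4,6) (3,6,1,2,4,5) (3,6,1,2,5,4) (3,6,1,4,5,2) (4,5,1,2,3,6) (4,6,1,2,3,5) (4,6,1,2,5,3) (4,6,1,3,5,2) (5,4,1,2,3,6) (5,6,1,2,3,4) (5,6,1,2,4,3) (5,6,1,3,4,2) (6,4,1,2,3,5) (6,5,1,2,3,4) (6,5,1,2,4,3) (6,5,1,3,4,2) — 20.
Summing: 6 + 14 + 20 + 20 = 60.

60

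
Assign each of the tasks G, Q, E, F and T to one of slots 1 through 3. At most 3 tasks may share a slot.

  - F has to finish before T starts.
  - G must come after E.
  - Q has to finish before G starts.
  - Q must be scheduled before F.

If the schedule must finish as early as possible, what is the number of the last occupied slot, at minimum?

slot 3

The precedence chain requires at least 3 distinct slots.
With at most 3 per slot and 5 tasks, at least 2 slots are needed.
3 works (last occupied slot: 3): for example F=2, Q=1, T=3, E=1, G=2.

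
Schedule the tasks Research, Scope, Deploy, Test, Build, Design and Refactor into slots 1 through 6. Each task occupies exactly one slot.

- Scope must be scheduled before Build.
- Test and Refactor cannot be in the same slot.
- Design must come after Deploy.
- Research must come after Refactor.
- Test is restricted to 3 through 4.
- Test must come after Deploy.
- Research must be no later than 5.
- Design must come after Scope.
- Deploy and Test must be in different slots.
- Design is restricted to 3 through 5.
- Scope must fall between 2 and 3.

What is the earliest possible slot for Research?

Precedence pushes Research to at least 2; Research's own window allows nothing later than 5.
Research at 2 is achievable: Deploy -> 1; Refactor -> 1; Scope -> 2; Test -> 3; Research -> 2; Build -> 3; Design -> 3.

2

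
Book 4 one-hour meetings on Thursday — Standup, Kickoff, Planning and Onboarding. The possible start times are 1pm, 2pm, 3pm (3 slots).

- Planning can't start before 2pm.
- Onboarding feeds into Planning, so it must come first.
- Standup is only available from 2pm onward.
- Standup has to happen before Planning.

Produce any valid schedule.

Kickoff in 1pm, Standup in 2pm, Planning in 3pm, Onboarding in 1pm

Checking: Onboarding(1pm) before Planning(3pm); Standup(2pm) before Planning(3pm); Planning=3pm in [2pm,3pm]; Standup=2pm in [2pm,3pm].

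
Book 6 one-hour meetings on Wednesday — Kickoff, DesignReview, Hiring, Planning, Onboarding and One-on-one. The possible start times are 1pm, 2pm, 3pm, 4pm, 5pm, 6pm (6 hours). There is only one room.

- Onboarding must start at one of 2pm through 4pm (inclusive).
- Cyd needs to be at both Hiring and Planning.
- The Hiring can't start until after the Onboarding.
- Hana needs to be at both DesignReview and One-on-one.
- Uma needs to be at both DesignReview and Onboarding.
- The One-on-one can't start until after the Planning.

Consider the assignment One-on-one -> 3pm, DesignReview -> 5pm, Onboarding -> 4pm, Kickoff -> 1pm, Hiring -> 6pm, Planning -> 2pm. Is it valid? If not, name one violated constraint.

Yes, all constraints hold

Onboarding must start at one of 2pm through 4pm (inclusive) — holds.
Cyd needs to be at both Hiring and Planning — holds.
The Hiring can't start until after the Onboarding — holds.
There is only one room — holds.
Uma needs to be at both DesignReview and Onboarding — holds.
Hana needs to be at both DesignReview and One-on-one — holds.
The One-on-one can't start until after the Planning — holds.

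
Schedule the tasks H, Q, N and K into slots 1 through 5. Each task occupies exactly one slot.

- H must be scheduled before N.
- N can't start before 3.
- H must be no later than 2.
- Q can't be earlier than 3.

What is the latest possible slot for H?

H's own window allows nothing later than 2.
H at 2 is achievable: N in 3; Q in 3; H in 2; K in 1.

2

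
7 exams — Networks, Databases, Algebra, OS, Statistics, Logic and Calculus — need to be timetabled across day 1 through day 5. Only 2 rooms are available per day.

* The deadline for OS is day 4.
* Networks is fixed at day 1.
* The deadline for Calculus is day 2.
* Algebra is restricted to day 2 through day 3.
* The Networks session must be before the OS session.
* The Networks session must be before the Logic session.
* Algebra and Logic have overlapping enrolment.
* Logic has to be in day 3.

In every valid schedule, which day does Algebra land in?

Algebra's window is day 2–day 3.
Logic is fixed at day 3, and Algebra can't share a day with Logic.
So Algebra must be day 2.

day 2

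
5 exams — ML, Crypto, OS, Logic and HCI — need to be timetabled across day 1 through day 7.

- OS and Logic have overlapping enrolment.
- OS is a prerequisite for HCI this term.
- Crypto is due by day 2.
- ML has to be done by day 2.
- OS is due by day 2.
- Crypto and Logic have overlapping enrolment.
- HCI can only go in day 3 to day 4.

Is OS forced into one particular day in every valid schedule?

No

OS can be day 1 (e.g. OS=day 1; ML=day 1; HCI=day 3; Logic=day 2; Crypto=day 1) or day 2 (e.g. ML=day 1; HCI=day 3; Logic=day 3; Crypto=day 1; OS=day 2).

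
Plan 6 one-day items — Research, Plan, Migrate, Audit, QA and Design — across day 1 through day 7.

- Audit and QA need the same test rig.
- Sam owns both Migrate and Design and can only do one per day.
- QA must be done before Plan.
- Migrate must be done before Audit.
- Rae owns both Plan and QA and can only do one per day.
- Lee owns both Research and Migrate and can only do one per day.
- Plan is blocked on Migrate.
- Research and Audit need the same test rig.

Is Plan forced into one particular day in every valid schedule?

No

Plan can be day 2 (e.g. Plan=day 2, Research=day 3, Audit=day 2, Migrate=day 1, Design=day 2, QA=day 1) or day 3 (e.g. Audit in day 2, Research in day 3, Migrate in day 1, Design in day 2, Plan in day 3, QA in day 1).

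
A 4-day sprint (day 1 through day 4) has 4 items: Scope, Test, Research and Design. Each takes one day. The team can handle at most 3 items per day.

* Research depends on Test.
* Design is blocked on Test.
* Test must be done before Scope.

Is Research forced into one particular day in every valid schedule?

No

Research can be day 2 (e.g. Test in day 1, Design in day 2, Scope in day 2, Research in day 2) or day 3 (e.g. Design=day 2, Research=day 3, Scope=day 2, Test=day 1).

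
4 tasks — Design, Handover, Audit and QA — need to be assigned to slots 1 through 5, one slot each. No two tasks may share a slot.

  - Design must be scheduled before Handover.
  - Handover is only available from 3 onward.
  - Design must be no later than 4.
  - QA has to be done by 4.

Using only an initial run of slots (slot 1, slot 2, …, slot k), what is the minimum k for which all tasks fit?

4

The precedence chain requires at least 2 distinct slots.
With at most 1 per slot and 4 tasks, at least 4 slots are needed.
Handover can't be placed before 3, so the schedule must run through at least slot 3.
4 works (last occupied slot: 4): for example Audit=2; Design=1; QA=4; Handover=3.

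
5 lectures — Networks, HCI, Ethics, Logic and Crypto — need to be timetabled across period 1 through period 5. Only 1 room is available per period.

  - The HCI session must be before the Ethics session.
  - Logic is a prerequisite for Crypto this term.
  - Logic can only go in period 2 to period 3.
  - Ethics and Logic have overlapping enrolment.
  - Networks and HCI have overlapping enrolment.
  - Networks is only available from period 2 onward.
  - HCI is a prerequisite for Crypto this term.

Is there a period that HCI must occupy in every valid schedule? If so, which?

period 1

Downstream work caps HCI at period 4.
So HCI is pinned to period 1.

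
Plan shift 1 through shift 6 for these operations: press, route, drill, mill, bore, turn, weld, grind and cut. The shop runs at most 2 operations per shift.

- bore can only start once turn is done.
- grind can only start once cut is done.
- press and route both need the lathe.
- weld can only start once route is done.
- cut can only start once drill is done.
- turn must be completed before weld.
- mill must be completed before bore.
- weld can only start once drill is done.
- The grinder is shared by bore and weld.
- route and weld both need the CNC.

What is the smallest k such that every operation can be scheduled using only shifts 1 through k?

5

The precedence chain requires at least 3 distinct shifts.
With at most 2 per shift and 9 operations, at least 5 shifts are needed.
5 works (last occupied shift: shift 5): for example cut in shift 2; drill in shift 1; grind in shift 4; bore in shift 4; press in shift 5; mill in shift 3; route in shift 2; weld in shift 3; turn in shift 1.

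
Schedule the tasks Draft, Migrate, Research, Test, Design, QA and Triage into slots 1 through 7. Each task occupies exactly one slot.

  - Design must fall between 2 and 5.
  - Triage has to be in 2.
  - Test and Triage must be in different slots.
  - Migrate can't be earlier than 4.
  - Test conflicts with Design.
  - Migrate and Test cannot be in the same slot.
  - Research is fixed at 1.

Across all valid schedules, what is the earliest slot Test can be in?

1

Test at 1 is achievable: Draft -> 1, QA -> 1, Research -> 1, Triage -> 2, Design -> 2, Test -> 1, Migrate -> 4.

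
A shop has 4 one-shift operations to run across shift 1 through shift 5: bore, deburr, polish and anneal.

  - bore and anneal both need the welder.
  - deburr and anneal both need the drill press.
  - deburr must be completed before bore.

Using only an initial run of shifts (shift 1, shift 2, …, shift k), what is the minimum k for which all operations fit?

The precedence chain requires at least 2 distinct shifts.
Could 2 shifts be enough, i.e. nothing placed later than shift 2? No: bore must come after deburr (at shift 1 or later) → {shift 2}; deburr must come before bore (at shift 2 or earlier) → {shift 1}; anneal can't share with bore (shift 2) → {shift 1}; anneal can't share with deburr (shift 1) → nothing is left.
So 2 shifts is not enough.
3 works (last occupied shift: shift 3): for example deburr -> shift 1, polish -> shift 1, bore -> shift 2, anneal -> shift 3.

3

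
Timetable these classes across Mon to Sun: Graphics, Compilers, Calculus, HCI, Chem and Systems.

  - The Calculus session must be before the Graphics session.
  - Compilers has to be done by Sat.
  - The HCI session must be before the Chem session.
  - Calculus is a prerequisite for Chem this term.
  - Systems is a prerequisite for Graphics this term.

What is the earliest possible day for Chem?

Precedence pushes Chem to at least Tue.
Chem at Tue is achievable: Graphics=Tue; Chem=Tue; Calculus=Mon; Compilers=Mon; HCI=Mon; Systems=Mon.

Tue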